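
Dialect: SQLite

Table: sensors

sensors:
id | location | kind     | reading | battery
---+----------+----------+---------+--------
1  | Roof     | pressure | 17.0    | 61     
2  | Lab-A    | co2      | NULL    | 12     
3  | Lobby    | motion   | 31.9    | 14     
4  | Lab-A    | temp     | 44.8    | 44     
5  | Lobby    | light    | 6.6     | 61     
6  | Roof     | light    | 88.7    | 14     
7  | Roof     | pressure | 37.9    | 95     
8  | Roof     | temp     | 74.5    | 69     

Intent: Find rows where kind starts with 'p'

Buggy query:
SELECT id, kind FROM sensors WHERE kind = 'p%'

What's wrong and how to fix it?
Bug: Wildcards only work with LIKE; '=' treats '%' as a literal character

Fix: Replace '=' with LIKE so 'p%' is treated as a pattern

Corrected query:
SELECT id, kind FROM sensors WHERE kind LIKE 'p%'

Result:
id | kind    
---+---------
1  | pressure
7  | pressure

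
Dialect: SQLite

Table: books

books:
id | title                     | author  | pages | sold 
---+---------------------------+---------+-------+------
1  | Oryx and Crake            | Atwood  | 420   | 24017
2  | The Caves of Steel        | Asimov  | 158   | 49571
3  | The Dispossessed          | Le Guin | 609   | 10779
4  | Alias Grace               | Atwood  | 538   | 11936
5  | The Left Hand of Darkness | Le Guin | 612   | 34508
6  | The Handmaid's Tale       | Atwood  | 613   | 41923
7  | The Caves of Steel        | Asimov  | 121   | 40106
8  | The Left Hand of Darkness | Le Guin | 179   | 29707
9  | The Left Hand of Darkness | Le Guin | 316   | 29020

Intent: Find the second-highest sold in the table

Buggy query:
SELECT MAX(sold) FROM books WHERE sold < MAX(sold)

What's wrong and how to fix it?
Bug: MAX(sold) on the right of the comparison is an aggregate-in-WHERE error

Fix: Compute the overall MAX in a subquery, then take MAX of rows below it

Corrected query:
SELECT MAX(sold) FROM books WHERE sold < (SELECT MAX(sold) FROM books)

Result:
MAX(sold)
---------
41923    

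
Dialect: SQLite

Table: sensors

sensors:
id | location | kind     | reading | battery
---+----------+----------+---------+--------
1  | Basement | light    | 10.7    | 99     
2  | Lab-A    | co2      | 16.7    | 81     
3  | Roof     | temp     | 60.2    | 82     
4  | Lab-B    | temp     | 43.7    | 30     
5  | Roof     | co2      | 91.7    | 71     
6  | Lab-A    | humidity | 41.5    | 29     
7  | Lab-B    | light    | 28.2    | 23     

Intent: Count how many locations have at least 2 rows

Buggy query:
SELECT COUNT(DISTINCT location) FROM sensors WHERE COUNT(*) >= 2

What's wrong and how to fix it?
Bug: WHERE filters individual rows, not groups, so a group-level COUNT is invalid there

Fix: Use a subquery that GROUPs and filters with HAVING, then count its rows

Corrected query:
SELECT COUNT(*) FROM (SELECT location FROM sensors GROUP BY location HAVING COUNT(*) >= 2)

Result:
COUNT(*)
--------
3       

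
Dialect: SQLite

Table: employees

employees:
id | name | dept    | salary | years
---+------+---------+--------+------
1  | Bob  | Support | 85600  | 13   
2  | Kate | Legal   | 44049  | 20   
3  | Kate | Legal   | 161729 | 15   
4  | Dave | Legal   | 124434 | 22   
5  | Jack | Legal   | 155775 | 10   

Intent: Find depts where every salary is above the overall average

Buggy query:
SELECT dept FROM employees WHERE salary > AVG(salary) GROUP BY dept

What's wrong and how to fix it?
Bug: AVG() is an aggregate; it can't sit directly in WHERE

Fix: Compute the overall average in a scalar subquery and compare each group's MIN against it in HAVING

Corrected query:
SELECT dept FROM employees GROUP BY dept HAVING MIN(salary) > (SELECT AVG(salary) FROM employees)

Result:
(no rows)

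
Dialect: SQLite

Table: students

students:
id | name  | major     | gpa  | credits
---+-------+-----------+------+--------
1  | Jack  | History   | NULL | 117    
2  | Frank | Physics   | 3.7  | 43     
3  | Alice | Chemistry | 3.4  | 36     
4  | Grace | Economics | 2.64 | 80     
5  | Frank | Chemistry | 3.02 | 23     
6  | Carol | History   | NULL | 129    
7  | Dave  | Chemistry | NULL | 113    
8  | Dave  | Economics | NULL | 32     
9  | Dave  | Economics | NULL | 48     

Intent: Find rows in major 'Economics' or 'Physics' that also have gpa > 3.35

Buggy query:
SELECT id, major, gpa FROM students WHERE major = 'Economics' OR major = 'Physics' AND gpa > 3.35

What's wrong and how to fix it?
Bug: Without parentheses, AND is evaluated before OR, so the gpa filter only applies to the 'Physics' branch

Fix: Add parentheses around the OR so the AND applies to both alternatives

Corrected query:
SELECT id, major, gpa FROM students WHERE (major = 'Economics' OR major = 'Physics') AND gpa > 3.35

Result:
id | major   | gpa
---+---------+----
2  | Physics | 3.7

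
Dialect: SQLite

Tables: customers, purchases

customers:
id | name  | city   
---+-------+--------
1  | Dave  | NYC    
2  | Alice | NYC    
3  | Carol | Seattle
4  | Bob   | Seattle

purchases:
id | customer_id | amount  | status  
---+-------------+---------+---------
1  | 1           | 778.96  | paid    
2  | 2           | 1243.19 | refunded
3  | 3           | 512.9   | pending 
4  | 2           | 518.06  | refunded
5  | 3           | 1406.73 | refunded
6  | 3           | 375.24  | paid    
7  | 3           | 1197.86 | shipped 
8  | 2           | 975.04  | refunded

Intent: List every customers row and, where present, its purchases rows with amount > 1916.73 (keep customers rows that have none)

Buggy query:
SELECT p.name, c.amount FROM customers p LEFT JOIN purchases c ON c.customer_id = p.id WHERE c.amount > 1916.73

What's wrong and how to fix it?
Bug: Filtering c.amount in WHERE discards the NULL rows produced by LEFT JOIN, turning it into an inner join

Fix: Move the right-table condition into the ON clause so unmatched parents are kept

Corrected query:
SELECT p.name, c.amount FROM customers p LEFT JOIN purchases c ON c.customer_id = p.id AND c.amount > 1916.73

Result:
name  | amount
------+-------
Dave  | NULL  
Alice | NULL  
Carol | NULL  
Bob   | NULL  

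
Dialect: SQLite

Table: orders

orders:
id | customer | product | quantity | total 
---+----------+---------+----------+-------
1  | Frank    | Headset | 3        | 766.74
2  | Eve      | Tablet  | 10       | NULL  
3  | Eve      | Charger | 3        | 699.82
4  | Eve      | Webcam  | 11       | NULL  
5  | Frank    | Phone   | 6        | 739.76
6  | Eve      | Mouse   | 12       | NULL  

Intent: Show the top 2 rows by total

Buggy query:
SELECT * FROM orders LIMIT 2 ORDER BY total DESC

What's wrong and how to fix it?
Bug: ORDER BY cannot follow LIMIT; LIMIT is the final clause

Fix: Sort with ORDER BY, then apply LIMIT

Corrected query:
SELECT * FROM orders ORDER BY total DESC LIMIT 2

Result:
id | customer | product | quantity | total 
---+----------+---------+----------+-------
1  | Frank    | Headset | 3        | 766.74
5  | Frank    | Phone   | 6        | 739.76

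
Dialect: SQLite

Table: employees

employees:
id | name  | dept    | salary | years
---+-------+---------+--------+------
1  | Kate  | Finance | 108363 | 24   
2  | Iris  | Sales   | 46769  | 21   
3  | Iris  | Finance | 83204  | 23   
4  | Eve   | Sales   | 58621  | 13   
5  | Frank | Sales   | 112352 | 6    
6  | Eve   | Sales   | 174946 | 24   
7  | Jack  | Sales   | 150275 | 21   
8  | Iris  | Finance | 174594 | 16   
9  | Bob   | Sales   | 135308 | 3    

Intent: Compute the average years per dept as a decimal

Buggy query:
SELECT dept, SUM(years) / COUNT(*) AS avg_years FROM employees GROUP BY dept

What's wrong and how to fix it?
Bug: SUM(years) and COUNT(*) are both integers; the division truncates the fractional part

Fix: Multiply by 1.0 (or CAST to REAL) to force floating-point division

Corrected query:
SELECT dept, SUM(years) * 1.0 / COUNT(*) AS avg_years FROM employees GROUP BY dept

Result:
dept    | avg_years
--------+----------
Finance | 21       
Sales   | 14.666667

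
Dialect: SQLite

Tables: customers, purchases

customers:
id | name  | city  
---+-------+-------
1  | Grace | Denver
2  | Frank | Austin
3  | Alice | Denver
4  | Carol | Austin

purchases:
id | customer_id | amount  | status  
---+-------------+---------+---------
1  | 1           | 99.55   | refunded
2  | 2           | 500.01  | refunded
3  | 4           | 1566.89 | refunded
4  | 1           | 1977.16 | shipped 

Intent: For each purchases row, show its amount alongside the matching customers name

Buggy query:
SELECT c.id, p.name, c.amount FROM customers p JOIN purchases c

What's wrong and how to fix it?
Bug: Missing join condition: each purchases row is matched to all customers rows instead of just its own

Fix: Add ON c.customer_id = p.id to the JOIN

Corrected query:
SELECT c.id, p.name, c.amount FROM customers p JOIN purchases c ON c.customer_id = p.id

Result:
id | name  | amount 
---+-------+--------
1  | Grace | 99.55  
2  | Frank | 500.01 
3  | Carol | 1566.89
4  | Grace | 1977.16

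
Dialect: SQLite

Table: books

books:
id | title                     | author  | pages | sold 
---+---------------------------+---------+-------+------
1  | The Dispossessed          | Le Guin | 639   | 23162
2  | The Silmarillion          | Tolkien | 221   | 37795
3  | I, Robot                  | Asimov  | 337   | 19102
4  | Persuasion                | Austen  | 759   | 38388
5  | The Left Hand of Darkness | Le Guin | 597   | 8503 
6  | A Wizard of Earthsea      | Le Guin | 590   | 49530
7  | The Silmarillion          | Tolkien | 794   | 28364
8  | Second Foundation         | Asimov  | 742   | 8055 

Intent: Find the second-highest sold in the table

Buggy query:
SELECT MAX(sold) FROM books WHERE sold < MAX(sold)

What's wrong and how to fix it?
Bug: MAX(sold) on the right of the comparison is an aggregate-in-WHERE error

Fix: Put the inner MAX in a scalar subquery

Corrected query:
SELECT MAX(sold) FROM books WHERE sold < (SELECT MAX(sold) FROM books)

Result:
MAX(sold)
---------
38388    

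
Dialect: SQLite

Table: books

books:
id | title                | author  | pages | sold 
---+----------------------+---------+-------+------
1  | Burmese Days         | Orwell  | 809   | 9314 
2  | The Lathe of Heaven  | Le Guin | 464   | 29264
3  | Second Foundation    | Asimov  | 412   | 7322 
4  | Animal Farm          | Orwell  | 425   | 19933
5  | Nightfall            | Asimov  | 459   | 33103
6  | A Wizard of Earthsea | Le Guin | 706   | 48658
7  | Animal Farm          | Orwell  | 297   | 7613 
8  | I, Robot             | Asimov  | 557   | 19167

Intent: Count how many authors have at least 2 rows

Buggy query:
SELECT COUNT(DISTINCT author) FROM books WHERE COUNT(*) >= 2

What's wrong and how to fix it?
Bug: COUNT(*) cannot appear in WHERE; the per-group count doesn't exist yet

Fix: Group first with HAVING COUNT(*) >= 2, then COUNT the resulting groups

Corrected query:
SELECT COUNT(*) FROM (SELECT author FROM books GROUP BY author HAVING COUNT(*) >= 2)

Result:
COUNT(*)
--------
3       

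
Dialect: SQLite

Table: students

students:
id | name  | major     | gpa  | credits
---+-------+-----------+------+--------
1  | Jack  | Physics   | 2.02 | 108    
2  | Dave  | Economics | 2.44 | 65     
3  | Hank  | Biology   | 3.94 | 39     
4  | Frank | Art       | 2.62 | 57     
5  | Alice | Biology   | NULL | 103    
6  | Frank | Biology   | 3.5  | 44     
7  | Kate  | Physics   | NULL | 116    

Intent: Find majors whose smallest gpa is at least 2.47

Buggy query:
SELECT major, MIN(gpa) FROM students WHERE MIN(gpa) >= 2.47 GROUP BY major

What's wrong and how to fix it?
Bug: MIN() in WHERE is a misuse of aggregate

Fix: Use HAVING for the per-group MIN condition

Corrected query:
SELECT major, MIN(gpa) FROM students GROUP BY major HAVING MIN(gpa) >= 2.47

Result:
major   | MIN(gpa)
--------+---------
Art     | 2.62    
Biology | 3.5     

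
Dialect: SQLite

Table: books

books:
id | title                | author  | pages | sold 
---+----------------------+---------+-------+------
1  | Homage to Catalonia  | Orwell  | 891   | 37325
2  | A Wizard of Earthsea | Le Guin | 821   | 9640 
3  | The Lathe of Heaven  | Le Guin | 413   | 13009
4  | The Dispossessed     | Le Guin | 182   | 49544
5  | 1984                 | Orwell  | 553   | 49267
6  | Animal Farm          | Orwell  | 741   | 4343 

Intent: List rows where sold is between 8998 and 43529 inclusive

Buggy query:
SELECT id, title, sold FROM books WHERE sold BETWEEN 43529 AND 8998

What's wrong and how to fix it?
Bug: The bounds are reversed; BETWEEN a AND b requires a <= b to match anything

Fix: Swap the bounds so the smaller value comes first

Corrected query:
SELECT id, title, sold FROM books WHERE sold BETWEEN 8998 AND 43529

Result:
id | title                | sold 
---+----------------------+------
1  | Homage to Catalonia  | 37325
2  | A Wizard of Earthsea | 9640 
3  | The Lathe of Heaven  | 13009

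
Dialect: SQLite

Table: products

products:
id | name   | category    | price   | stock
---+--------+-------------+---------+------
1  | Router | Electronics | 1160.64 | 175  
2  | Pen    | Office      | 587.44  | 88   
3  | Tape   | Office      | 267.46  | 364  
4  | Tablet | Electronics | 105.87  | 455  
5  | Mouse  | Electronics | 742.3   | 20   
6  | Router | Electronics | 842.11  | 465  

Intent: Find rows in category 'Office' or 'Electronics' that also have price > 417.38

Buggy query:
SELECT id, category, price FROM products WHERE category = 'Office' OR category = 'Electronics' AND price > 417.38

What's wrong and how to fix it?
Bug: Without parentheses, AND is evaluated before OR, so the price filter only applies to the 'Electronics' branch

Fix: Add parentheses around the OR so the AND applies to both alternatives

Corrected query:
SELECT id, category, price FROM products WHERE (category = 'Office' OR category = 'Electronics') AND price > 417.38

Result:
id | category    | price  
---+-------------+--------
1  | Electronics | 1160.64
2  | Office      | 587.44 
5  | Electronics | 742.3  
6  | Electronics | 842.11 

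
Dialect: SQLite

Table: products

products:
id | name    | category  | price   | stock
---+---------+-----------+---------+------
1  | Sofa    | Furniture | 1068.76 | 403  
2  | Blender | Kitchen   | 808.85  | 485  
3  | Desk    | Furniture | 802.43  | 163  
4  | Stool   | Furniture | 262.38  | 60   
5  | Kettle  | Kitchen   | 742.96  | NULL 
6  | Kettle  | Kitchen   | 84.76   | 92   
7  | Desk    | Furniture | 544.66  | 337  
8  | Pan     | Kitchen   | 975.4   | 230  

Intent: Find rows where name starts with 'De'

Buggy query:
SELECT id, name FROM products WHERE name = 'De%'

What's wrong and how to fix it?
Bug: Wildcards only work with LIKE; '=' treats '%' as a literal character

Fix: Use LIKE for wildcard pattern matching

Corrected query:
SELECT id, name FROM products WHERE name LIKE 'De%'

Result:
id | name
---+-----
3  | Desk
7  | Desk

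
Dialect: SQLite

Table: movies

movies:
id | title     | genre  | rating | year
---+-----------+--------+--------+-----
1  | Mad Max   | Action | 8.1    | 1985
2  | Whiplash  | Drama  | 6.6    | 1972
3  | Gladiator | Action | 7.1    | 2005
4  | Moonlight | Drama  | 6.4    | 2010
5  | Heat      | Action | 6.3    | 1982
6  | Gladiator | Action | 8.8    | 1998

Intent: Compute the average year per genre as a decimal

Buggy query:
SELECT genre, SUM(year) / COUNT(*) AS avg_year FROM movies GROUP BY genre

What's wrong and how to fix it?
Bug: Both operands are integers, so '/' performs integer division and truncates

Fix: Cast one side to REAL so the division keeps the fractional part

Corrected query:
SELECT genre, SUM(year) * 1.0 / COUNT(*) AS avg_year FROM movies GROUP BY genre

Result:
genre  | avg_year
-------+---------
Action | 1992.5  
Drama  | 1991    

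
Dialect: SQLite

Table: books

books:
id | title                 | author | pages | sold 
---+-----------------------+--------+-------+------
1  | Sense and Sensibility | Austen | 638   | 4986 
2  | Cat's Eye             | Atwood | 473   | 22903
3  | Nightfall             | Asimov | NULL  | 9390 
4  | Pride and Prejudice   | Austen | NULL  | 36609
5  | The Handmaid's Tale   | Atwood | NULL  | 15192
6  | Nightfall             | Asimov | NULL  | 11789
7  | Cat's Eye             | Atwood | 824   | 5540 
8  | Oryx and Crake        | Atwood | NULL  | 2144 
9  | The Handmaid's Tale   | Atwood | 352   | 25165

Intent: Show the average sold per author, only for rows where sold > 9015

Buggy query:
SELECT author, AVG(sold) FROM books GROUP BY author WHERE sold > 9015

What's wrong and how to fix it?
Bug: Row-level WHERE must come before GROUP BY in the clause order

Fix: Place WHERE between FROM and GROUP BY

Corrected query:
SELECT author, AVG(sold) FROM books WHERE sold > 9015 GROUP BY author

Result:
author | AVG(sold)   
-------+-------------
Asimov | 10589.5     
Atwood | 21086.666667
Austen | 36609       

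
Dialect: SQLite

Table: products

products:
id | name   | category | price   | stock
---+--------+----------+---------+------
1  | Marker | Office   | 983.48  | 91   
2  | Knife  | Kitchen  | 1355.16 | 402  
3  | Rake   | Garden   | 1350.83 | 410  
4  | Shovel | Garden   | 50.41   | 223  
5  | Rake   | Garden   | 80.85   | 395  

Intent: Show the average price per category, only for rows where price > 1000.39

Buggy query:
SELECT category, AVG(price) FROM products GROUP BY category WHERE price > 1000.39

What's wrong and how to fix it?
Bug: Row-level WHERE must come before GROUP BY in the clause order

Fix: Place WHERE between FROM and GROUP BY

Corrected query:
SELECT category, AVG(price) FROM products WHERE price > 1000.39 GROUP BY category

Result:
category | AVG(price)
---------+-----------
Garden   | 1350.83   
Kitchen  | 1355.16   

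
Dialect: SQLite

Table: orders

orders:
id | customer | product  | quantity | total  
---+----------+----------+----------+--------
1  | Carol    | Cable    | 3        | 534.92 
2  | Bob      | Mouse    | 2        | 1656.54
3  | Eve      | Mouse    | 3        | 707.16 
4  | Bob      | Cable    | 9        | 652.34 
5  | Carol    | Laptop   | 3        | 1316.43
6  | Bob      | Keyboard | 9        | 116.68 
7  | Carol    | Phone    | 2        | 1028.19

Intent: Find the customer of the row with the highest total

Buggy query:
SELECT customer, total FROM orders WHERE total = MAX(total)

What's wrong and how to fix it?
Bug: MAX(total) is an aggregate and cannot be used directly in WHERE

Fix: Use a subquery: WHERE total = (SELECT MAX(total) FROM orders)

Corrected query:
SELECT customer, total FROM orders WHERE total = (SELECT MAX(total) FROM orders)

Result:
customer | total  
---------+--------
Bob      | 1656.54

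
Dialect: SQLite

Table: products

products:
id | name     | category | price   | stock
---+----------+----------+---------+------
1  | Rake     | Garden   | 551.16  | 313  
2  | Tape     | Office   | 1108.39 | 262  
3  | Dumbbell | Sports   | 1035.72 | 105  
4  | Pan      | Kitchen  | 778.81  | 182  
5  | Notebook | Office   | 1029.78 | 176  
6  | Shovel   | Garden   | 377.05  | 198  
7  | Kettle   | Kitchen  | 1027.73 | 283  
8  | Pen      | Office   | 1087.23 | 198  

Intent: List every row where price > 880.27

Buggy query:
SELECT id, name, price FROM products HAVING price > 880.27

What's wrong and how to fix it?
Bug: HAVING filters the output of aggregation, but this query has no GROUP BY and no aggregate functions, so SQLite rejects it (HAVING clause on a non-aggregate query); the condition here is per row

Fix: Use WHERE for row-level filtering

Corrected query:
SELECT id, name, price FROM products WHERE price > 880.27

Result:
id | name     | price  
---+----------+--------
2  | Tape     | 1108.39
3  | Dumbbell | 1035.72
5  | Notebook | 1029.78
7  | Kettle   | 1027.73
8  | Pen      | 1087.23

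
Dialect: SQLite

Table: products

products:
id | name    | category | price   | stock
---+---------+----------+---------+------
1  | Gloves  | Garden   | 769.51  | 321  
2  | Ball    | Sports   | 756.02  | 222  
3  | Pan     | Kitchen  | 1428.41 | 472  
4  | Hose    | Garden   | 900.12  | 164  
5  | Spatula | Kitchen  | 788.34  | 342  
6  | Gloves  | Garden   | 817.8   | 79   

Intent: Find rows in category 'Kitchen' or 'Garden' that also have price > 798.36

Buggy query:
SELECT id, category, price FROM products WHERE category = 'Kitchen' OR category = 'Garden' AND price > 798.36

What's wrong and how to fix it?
Bug: Without parentheses, AND is evaluated before OR, so the price filter only applies to the 'Garden' branch

Fix: Add parentheses around the OR so the AND applies to both alternatives

Corrected query:
SELECT id, category, price FROM products WHERE (category = 'Kitchen' OR category = 'Garden') AND price > 798.36

Result:
id | category | price  
---+----------+--------
3  | Kitchen  | 1428.41
4  | Garden   | 900.12 
6  | Garden   | 817.8  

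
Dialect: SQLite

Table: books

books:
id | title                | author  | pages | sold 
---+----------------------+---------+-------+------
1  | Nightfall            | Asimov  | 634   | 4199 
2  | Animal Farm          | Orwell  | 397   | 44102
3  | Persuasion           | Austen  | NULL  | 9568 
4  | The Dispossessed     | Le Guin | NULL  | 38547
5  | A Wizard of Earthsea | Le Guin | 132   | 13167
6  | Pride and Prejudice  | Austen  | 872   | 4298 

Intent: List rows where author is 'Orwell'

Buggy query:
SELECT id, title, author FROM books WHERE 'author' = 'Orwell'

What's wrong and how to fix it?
Bug: 'author' in single quotes is a string literal, not the column; the comparison is literal-vs-literal and never true

Fix: Reference the column as author without single quotes

Corrected query:
SELECT id, title, author FROM books WHERE author = 'Orwell'

Result:
id | title       | author
---+-------------+-------
2  | Animal Farm | Orwell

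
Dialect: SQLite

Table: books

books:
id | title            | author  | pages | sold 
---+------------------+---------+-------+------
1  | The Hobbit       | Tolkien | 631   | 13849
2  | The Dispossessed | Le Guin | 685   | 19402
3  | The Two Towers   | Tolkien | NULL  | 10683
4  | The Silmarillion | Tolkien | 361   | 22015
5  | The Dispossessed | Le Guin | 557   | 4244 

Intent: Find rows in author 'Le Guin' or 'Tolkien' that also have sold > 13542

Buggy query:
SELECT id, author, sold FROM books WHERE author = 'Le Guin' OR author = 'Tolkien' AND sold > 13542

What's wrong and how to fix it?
Bug: AND binds tighter than OR, so this parses as author = 'Le Guin' OR (author = 'Tolkien' AND sold > 13542)

Fix: Group the OR with parentheses (or use IN), then AND the threshold

Corrected query:
SELECT id, author, sold FROM books WHERE (author = 'Le Guin' OR author = 'Tolkien') AND sold > 13542

Result:
id | author  | sold 
---+---------+------
1  | Tolkien | 13849
2  | Le Guin | 19402
4  | Tolkien | 22015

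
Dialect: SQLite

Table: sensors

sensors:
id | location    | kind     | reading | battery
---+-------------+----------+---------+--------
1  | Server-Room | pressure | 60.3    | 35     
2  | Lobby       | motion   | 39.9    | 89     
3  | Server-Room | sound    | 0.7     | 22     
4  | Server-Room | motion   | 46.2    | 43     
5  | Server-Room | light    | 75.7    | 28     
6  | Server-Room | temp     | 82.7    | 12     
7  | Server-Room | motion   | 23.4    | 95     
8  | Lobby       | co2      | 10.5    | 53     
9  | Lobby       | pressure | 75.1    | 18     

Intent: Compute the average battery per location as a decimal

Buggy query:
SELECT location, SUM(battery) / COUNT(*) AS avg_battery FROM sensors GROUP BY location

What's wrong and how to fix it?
Bug: SUM(battery) and COUNT(*) are both integers; the division truncates the fractional part

Fix: Multiply by 1.0 (or CAST to REAL) to force floating-point division

Corrected query:
SELECT location, SUM(battery) * 1.0 / COUNT(*) AS avg_battery FROM sensors GROUP BY location

Result:
location    | avg_battery
------------+------------
Lobby       | 53.333333  
Server-Room | 39.166667  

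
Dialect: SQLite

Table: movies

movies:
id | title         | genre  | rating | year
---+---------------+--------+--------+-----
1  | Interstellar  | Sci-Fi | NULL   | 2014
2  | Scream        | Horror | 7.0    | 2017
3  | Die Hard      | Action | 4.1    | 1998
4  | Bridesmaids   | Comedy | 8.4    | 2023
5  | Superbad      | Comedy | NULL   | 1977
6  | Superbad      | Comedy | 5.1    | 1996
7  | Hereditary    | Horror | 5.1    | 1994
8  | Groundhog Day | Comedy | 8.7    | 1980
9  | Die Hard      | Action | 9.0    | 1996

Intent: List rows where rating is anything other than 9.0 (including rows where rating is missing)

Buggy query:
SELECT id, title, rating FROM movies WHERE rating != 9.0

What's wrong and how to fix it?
Bug: 'rating != 9.0' is unknown when rating is NULL, so NULL rows are silently excluded

Fix: Handle NULL separately with IS NULL alongside the inequality

Corrected query:
SELECT id, title, rating FROM movies WHERE rating != 9.0 OR rating IS NULL

Result:
id | title         | rating
---+---------------+-------
1  | Interstellar  | NULL  
2  | Scream        | 7     
3  | Die Hard      | 4.1   
4  | Bridesmaids   | 8.4   
5  | Superbad      | NULL  
6  | Superbad      | 5.1   
7  | Hereditary    | 5.1   
8  | Groundhog Day | 8.7   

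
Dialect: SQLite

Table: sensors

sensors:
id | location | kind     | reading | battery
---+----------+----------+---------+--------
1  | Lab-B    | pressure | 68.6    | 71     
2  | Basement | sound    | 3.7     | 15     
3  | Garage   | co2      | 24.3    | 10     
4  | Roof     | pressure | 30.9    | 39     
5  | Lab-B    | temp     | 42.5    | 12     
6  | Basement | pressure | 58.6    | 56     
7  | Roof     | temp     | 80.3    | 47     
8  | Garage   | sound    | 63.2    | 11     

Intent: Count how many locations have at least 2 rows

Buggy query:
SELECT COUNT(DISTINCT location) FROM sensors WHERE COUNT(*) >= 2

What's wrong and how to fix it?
Bug: COUNT(*) cannot appear in WHERE; the per-group count doesn't exist yet

Fix: Use a subquery that GROUPs and filters with HAVING, then count its rows

Corrected query:
SELECT COUNT(*) FROM (SELECT location FROM sensors GROUP BY location HAVING COUNT(*) >= 2)

Result:
COUNT(*)
--------
4       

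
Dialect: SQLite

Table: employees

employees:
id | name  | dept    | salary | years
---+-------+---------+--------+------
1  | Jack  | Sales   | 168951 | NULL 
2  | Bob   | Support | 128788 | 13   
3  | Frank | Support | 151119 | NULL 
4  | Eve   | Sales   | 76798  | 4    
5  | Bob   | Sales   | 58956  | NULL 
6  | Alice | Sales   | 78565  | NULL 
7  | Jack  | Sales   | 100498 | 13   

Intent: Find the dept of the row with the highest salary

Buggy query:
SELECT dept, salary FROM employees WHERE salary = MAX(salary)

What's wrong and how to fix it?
Bug: MAX(salary) is an aggregate and cannot be used directly in WHERE

Fix: Use a subquery: WHERE salary = (SELECT MAX(salary) FROM employees)

Corrected query:
SELECT dept, salary FROM employees WHERE salary = (SELECT MAX(salary) FROM employees)

Result:
dept  | salary
------+-------
Sales | 168951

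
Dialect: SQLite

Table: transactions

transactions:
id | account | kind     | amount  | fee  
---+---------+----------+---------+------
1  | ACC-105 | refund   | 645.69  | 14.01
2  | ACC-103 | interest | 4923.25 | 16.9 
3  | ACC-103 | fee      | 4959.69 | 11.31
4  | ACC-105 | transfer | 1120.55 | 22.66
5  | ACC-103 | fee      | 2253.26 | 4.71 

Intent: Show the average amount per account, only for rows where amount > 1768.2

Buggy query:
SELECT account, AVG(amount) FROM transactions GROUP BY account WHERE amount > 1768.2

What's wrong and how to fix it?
Bug: Row-level WHERE must come before GROUP BY in the clause order

Fix: Place WHERE between FROM and GROUP BY

Corrected query:
SELECT account, AVG(amount) FROM transactions WHERE amount > 1768.2 GROUP BY account

Result:
account | AVG(amount)
--------+------------
ACC-103 | 4045.4     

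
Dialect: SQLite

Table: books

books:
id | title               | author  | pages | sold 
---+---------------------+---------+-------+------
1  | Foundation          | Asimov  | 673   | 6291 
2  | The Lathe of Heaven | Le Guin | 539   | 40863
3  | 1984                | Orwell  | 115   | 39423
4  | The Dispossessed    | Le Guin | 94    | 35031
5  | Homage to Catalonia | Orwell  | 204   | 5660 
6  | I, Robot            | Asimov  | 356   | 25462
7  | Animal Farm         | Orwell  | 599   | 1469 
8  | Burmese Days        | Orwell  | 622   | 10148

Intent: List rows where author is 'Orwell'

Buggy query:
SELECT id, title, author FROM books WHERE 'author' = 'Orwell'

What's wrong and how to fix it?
Bug: Single quotes denote string literals in SQL; the column name is being compared as a constant string

Fix: Remove the quotes around the column name (or use double quotes for an identifier)

Corrected query:
SELECT id, title, author FROM books WHERE author = 'Orwell'

Result:
id | title               | author
---+---------------------+-------
3  | 1984                | Orwell
5  | Homage to Catalonia | Orwell
7  | Animal Farm         | Orwell
8  | Burmese Days        | Orwell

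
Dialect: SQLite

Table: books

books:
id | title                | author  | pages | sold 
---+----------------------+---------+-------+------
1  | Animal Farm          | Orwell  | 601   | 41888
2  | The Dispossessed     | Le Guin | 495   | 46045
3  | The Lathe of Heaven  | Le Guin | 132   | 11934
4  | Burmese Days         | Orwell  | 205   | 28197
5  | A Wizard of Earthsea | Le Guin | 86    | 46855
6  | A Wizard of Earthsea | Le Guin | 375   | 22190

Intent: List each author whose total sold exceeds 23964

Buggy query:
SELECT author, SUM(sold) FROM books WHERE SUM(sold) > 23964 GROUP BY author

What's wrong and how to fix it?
Bug: Aggregate functions cannot appear in a WHERE clause

Fix: Use HAVING (which filters groups after aggregation) instead of WHERE

Corrected query:
SELECT author, SUM(sold) FROM books GROUP BY author HAVING SUM(sold) > 23964

Result:
author  | SUM(sold)
--------+----------
Le Guin | 127024   
Orwell  | 70085    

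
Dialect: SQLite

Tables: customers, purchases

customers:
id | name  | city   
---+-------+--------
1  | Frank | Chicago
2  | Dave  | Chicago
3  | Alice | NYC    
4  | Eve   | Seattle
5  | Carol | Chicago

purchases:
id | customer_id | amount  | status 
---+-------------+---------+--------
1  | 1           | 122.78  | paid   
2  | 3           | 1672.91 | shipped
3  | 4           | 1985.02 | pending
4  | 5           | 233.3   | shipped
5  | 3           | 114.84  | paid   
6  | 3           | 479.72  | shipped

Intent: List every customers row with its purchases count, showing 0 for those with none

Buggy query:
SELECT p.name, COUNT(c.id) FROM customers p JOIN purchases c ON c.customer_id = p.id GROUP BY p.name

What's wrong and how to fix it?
Bug: INNER JOIN drops customers rows that have no matching purchases rows

Fix: Switch to LEFT JOIN to retain unmatched parent rows

Corrected query:
SELECT p.name, COUNT(c.id) FROM customers p LEFT JOIN purchases c ON c.customer_id = p.id GROUP BY p.name

Result:
name  | COUNT(c.id)
------+------------
Alice | 3          
Carol | 1          
Dave  | 0          
Eve   | 1          
Frank | 1          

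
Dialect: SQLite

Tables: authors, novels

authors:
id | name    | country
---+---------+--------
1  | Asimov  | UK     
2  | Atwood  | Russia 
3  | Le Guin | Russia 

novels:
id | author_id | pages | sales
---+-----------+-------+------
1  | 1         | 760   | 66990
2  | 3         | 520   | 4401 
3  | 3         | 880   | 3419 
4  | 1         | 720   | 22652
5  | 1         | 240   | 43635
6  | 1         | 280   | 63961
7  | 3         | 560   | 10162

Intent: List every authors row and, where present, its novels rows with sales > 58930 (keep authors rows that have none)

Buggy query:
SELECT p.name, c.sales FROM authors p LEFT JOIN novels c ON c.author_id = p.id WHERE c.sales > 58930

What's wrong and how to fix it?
Bug: Filtering c.sales in WHERE discards the NULL rows produced by LEFT JOIN, turning it into an inner join

Fix: Move the right-table condition into the ON clause so unmatched parents are kept

Corrected query:
SELECT p.name, c.sales FROM authors p LEFT JOIN novels c ON c.author_id = p.id AND c.sales > 58930

Result:
name    | sales
--------+------
Asimov  | 63961
Asimov  | 66990
Atwood  | NULL 
Le Guin | NULL 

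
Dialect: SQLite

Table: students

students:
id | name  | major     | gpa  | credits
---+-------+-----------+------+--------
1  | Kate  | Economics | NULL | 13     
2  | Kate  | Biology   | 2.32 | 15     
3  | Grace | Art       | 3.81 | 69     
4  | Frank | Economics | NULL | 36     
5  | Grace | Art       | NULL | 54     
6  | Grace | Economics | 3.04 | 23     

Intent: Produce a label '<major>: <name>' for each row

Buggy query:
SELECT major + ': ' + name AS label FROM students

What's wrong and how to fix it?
Bug: '+' is numeric addition; on text columns SQLite converts them to 0 instead of concatenating

Fix: Replace + with || to concatenate text

Corrected query:
SELECT major || ': ' || name AS label FROM students

Result:
label           
----------------
Economics: Kate 
Biology: Kate   
Art: Grace      
Economics: Frank
Art: Grace      
Economics: Grace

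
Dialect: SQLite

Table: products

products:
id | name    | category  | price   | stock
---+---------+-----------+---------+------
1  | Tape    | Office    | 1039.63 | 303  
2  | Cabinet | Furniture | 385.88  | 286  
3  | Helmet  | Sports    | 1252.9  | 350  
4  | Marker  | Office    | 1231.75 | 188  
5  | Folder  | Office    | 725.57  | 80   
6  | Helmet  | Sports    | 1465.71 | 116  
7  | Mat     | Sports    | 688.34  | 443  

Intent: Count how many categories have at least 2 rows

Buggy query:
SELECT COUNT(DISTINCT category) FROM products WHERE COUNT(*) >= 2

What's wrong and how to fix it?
Bug: WHERE filters individual rows, not groups, so a group-level COUNT is invalid there

Fix: Group first with HAVING COUNT(*) >= 2, then COUNT the resulting groups

Corrected query:
SELECT COUNT(*) FROM (SELECT category FROM products GROUP BY category HAVING COUNT(*) >= 2)

Result:
COUNT(*)
--------
2       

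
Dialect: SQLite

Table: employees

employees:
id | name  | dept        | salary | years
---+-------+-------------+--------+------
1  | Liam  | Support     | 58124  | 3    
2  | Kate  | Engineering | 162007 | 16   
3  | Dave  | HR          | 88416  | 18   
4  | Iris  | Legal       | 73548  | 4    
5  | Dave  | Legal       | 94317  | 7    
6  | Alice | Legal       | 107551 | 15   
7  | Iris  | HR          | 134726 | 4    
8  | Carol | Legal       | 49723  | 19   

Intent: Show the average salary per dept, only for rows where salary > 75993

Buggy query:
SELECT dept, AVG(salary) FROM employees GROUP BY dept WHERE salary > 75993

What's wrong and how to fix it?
Bug: Row-level WHERE must come before GROUP BY in the clause order

Fix: Move the WHERE clause before GROUP BY

Corrected query:
SELECT dept, AVG(salary) FROM employees WHERE salary > 75993 GROUP BY dept

Result:
dept        | AVG(salary)
------------+------------
Engineering | 162007     
HR          | 111571     
Legal       | 100934     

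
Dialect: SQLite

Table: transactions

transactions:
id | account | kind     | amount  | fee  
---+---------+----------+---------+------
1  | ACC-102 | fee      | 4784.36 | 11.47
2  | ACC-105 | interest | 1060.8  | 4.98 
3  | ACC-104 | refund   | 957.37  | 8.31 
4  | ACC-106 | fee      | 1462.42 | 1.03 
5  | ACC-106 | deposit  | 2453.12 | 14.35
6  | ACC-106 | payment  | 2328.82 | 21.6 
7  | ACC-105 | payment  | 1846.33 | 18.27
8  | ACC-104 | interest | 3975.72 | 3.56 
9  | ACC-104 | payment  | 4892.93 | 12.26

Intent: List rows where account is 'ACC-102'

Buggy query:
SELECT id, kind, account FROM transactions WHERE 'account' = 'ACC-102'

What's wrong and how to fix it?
Bug: 'account' in single quotes is a string literal, not the column; the comparison is literal-vs-literal and never true

Fix: Reference the column as account without single quotes

Corrected query:
SELECT id, kind, account FROM transactions WHERE account = 'ACC-102'

Result:
id | kind | account
---+------+--------
1  | fee  | ACC-102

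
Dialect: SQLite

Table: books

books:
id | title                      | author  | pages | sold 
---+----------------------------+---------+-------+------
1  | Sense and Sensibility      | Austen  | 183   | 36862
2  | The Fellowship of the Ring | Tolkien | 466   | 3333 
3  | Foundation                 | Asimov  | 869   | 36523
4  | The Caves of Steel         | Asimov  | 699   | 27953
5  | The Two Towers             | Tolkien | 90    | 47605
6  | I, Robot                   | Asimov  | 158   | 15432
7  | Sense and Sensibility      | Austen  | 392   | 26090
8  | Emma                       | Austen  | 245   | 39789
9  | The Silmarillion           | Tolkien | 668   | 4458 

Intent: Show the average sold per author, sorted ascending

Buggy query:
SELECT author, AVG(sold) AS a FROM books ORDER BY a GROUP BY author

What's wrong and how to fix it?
Bug: ORDER BY appears before GROUP BY; SQL clause order requires GROUP BY first

Fix: Reorder: SELECT … FROM … GROUP BY … ORDER BY …

Corrected query:
SELECT author, AVG(sold) AS a FROM books GROUP BY author ORDER BY a

Result:
author  | a           
--------+-------------
Tolkien | 18465.333333
Asimov  | 26636       
Austen  | 34247       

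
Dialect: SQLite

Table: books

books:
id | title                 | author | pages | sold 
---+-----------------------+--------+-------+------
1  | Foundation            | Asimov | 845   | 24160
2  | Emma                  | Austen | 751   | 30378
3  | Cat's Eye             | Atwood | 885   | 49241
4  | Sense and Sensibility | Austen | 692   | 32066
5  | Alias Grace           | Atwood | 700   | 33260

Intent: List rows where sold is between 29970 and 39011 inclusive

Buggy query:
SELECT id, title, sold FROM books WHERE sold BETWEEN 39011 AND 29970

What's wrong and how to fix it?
Bug: The bounds are reversed; BETWEEN a AND b requires a <= b to match anything

Fix: Write BETWEEN 29970 AND 39011

Corrected query:
SELECT id, title, sold FROM books WHERE sold BETWEEN 29970 AND 39011

Result:
id | title                 | sold 
---+-----------------------+------
2  | Emma                  | 30378
4  | Sense and Sensibility | 32066
5  | Alias Grace           | 33260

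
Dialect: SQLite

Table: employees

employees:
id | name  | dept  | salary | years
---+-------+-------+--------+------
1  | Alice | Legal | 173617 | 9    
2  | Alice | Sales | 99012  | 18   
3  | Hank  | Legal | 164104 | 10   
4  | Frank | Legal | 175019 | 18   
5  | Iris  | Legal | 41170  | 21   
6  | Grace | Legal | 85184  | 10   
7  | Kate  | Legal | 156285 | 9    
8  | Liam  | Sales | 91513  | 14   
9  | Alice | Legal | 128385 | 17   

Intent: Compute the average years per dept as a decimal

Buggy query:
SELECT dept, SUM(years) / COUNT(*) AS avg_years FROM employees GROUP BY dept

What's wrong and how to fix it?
Bug: SUM(years) and COUNT(*) are both integers; the division truncates the fractional part

Fix: Cast one side to REAL so the division keeps the fractional part

Corrected query:
SELECT dept, SUM(years) * 1.0 / COUNT(*) AS avg_years FROM employees GROUP BY dept

Result:
dept  | avg_years
------+----------
Legal | 13.428571
Sales | 16       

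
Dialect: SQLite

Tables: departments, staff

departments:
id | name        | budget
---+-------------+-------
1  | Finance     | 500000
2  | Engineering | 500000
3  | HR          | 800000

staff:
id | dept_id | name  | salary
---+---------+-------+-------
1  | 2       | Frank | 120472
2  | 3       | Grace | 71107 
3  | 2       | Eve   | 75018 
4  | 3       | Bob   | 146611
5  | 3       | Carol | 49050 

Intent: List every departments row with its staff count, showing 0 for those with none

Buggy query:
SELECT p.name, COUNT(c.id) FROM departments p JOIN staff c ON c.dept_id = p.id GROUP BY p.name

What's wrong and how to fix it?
Bug: INNER JOIN drops departments rows that have no matching staff rows

Fix: Use LEFT JOIN so parents without children still appear (COUNT(c.id) gives 0)

Corrected query:
SELECT p.name, COUNT(c.id) FROM departments p LEFT JOIN staff c ON c.dept_id = p.id GROUP BY p.name

Result:
name        | COUNT(c.id)
------------+------------
Engineering | 2          
Finance     | 0          
HR          | 3          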